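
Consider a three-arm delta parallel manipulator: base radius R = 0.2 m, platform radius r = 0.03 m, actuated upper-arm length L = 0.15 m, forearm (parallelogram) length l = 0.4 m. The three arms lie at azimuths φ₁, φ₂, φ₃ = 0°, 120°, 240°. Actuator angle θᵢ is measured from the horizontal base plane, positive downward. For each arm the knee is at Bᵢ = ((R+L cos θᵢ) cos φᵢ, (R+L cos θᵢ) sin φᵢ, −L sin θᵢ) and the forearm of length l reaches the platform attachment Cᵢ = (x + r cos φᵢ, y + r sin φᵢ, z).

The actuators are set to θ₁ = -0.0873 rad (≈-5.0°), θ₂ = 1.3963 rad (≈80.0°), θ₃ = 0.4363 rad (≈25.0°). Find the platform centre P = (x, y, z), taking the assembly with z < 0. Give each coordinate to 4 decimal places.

arm 1 at φ=0.0°: e+L cos θ1 = 0.3194;  centre 1 = (0.3194, 0.0000, 0.0131)
arm 2 at φ=120.0°: e+L cos θ2 = 0.1960;  centre 2 = (-0.0980, 0.1698, -0.1477)
centre 3 = (0.3059·cos240.0°, 0.3059·sin240.0°, -0.0634) = (-0.1530, -0.2650, -0.0634)
|centre ₂|²−|centre ₁|² = -0.0420;  |centre ₃|²−|centre ₁|² = -0.0046
plane₁₂: -0.8349x+0.3396y+-0.3216z = -0.0420
Cramer: x(z) = 0.0312-0.2913z;  y(z) = -0.0469+0.2308z
sphere 1 gives Az²+Bz+C=0 with A=1.1381, B=0.1201, C=-0.0745;  B²−4AC=0.3537;  roots -0.3141, 0.2085;  negative root z = -0.3141
x = 0.1227, y = -0.1194

(0.1227, -0.1194, -0.3141)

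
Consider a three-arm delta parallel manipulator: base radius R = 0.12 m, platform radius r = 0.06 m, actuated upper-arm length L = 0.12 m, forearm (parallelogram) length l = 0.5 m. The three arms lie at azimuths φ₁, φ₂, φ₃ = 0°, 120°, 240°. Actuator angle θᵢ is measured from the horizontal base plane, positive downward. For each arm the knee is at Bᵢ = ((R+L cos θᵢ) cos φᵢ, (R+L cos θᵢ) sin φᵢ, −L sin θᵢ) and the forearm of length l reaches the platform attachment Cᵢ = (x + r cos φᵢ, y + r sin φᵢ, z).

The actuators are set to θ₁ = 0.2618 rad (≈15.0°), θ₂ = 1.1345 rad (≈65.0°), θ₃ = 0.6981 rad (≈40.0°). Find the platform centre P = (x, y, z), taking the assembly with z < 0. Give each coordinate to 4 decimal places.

(0.1517, -0.0971, -0.5210)

arm 1 at φ=0.0°: (R−r)+L cos θ1 = 0.1759;  S1 = (0.1759, 0.0000, -0.0311)
arm 2 at φ=120.0°: (R−r)+L cos θ2 = 0.1107;  S2 = (-0.0554, 0.0959, -0.1088)
arm 3 at φ=240.0°: (R−r)+L cos θ3 = 0.1519;  S3 = (-0.0760, -0.1316, -0.0771)
subtract pairs → two planes through P
[-0.4625 0.1918 -0.1554]·P = -0.0078;  [-0.5037 -0.2631 -0.0921]·P = -0.0029
det = 0.2183;  x = 0.0120+-0.2683z,  y = -0.0120+0.1634z
sphere 1 gives Az²+Bz+C=0 with A=1.0986, B=0.1462, C=-0.2220;  B²−4AC=0.9970;  roots -0.5210, 0.3879;  negative root z = -0.5210
x = 0.1517, y = -0.0971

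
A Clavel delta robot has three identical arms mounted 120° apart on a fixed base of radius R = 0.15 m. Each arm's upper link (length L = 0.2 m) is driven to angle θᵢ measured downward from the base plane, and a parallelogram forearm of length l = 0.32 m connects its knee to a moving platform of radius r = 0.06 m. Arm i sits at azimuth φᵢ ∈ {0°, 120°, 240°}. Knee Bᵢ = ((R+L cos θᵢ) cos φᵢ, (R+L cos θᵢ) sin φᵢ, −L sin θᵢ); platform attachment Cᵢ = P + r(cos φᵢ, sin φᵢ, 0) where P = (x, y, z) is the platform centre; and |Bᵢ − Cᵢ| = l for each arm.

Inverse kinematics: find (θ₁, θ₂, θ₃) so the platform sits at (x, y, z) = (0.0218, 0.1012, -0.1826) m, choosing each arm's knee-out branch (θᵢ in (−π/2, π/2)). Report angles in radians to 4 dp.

θ₁ = 0.1748, θ₂ = -0.2622, θ₃ = 0.8729

arm 1 (φ=0.0°): x'=0.0218, y'=0.1012
  e−x'=0.0682;  (l²−L²−(e−x')²−y'²−z²)/2L = 0.0354
  √(A²+B²)=0.1949;  θ1 = -1.2133+1.3881 ≈ 0.1748
rotate P by −φ2: (0.0767, -0.0695, -0.1826)
  e−x'=0.0133;  (l²−L²−(e−x')²−y'²−z²)/2L = 0.0601
  √(A²+B²)=0.1831;  θ2 = -1.4983+1.2361 ≈ -0.2622
rotate P by −φ3: (-0.0985, -0.0317, -0.1826)
  e−x'=0.1885;  (l²−L²−(e−x')²−y'²−z²)/2L = -0.0187
  θ3 = atan2(B,A) + arccos(C/0.2625) = 0.8729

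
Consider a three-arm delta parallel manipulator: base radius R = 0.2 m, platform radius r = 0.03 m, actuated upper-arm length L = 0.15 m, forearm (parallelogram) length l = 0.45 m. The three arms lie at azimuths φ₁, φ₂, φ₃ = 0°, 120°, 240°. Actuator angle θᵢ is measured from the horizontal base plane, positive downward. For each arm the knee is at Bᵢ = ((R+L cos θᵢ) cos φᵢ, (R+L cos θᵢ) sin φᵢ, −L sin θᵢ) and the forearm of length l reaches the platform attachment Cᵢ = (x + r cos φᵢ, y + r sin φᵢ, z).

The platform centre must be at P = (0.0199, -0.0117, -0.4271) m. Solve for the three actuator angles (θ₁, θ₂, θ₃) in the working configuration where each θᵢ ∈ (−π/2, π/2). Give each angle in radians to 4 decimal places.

θ₁ = 0.5237, θ₂ = 0.6981, θ₃ = 0.6111

rotate P by −φ1: (0.0199, -0.0117, -0.4271)
  A=0.1501, B=-0.4271, C=(l²−L²−A²−y'²−z²)/(2L)=-0.0836
  θ1 = atan2(B,A) + arccos(C/0.4527) = 0.5237
φ2=120.0° → target in arm frame (-0.0201, -0.0114)
  A cos θ + B sin θ = C:  0.1901·cos θ + -0.4271·sin θ = -0.1289
  θ2 = atan2(B,A) + arccos(C/0.4675) = 0.6981
rotate P by −φ3: (0.0002, 0.0231, -0.4271)
  e−x'=0.1698;  (l²−L²−(e−x')²−y'²−z²)/2L = -0.1060
  γ=atan2(-0.4271,0.1698)=-1.1924;  ψ=arccos(-0.2305)=1.8034;  θ3=γ+ψ≈0.6111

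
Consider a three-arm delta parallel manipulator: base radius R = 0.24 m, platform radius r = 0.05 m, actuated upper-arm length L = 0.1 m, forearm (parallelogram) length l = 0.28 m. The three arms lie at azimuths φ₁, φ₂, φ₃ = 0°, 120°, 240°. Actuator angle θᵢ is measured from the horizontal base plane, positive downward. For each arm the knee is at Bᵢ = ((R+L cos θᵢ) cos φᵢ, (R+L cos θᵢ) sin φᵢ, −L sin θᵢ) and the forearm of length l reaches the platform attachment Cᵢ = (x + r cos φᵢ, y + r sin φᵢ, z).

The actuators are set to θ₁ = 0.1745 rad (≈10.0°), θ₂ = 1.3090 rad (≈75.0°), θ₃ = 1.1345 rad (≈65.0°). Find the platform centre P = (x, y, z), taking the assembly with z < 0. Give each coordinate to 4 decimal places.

(0.0665, -0.0123, -0.1875)

φ1=0.0°: virtual centre (0.2885, 0.0000, -0.0174), radius l
centre 2 = (0.2159·cos120.0°, 0.2159·sin120.0°, -0.0966) = (-0.1079, 0.1870, -0.0966)
φ3=240.0°: virtual centre (-0.1161, -0.2011, -0.0906), radius l
eliminate P² terms by subtracting sphere 1 from 2 and 3
plane₁₂: -0.7928x+0.3739y+-0.1585z = -0.0276
det = 0.6215;  x = 0.0307+-0.1907z,  y = -0.0087+0.0194z
sphere 1 gives Az²+Bz+C=0 with A=1.0368, B=0.1327, C=-0.0116;  B²−4AC=0.0656;  roots -0.1875, 0.0595;  negative root z = -0.1875
x = 0.0665, y = -0.0123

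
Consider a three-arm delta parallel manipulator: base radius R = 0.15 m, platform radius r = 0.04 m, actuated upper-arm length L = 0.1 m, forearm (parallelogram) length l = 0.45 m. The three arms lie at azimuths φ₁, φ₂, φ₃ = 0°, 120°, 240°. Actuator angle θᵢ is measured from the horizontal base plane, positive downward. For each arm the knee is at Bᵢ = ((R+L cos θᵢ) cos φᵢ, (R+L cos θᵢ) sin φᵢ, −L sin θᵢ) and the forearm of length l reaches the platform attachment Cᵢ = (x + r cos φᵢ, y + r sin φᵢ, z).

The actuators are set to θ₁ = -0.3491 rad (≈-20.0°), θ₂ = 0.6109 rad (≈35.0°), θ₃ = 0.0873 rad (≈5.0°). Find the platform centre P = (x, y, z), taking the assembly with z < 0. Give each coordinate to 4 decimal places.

(0.0904, -0.0634, -0.3966)

φ1=0.0°: virtual centre (0.2040, 0.0000, 0.0342), radius l
φ2=120.0°: virtual centre (-0.0960, 0.1662, -0.0574), radius l
S3 = (0.2096·cos240.0°, 0.2096·sin240.0°, -0.0087) = (-0.1048, -0.1815, -0.0087)
subtract pairs → two planes through P
[-0.5998 0.3324 -0.1831]·P = -0.0027;  [-0.6176 -0.3631 -0.0858]·P = 0.0012
det = 0.4231;  x = 0.0013+-0.2246z,  y = -0.0056+0.1456z
quadratic in z: (1.0716)z²+(0.0210)z+(-0.1602)=0, √Δ=0.8290 → z ∈ {-0.3966, 0.3770}; z = -0.3966 (taking z<0)
x = 0.0904, y = -0.0634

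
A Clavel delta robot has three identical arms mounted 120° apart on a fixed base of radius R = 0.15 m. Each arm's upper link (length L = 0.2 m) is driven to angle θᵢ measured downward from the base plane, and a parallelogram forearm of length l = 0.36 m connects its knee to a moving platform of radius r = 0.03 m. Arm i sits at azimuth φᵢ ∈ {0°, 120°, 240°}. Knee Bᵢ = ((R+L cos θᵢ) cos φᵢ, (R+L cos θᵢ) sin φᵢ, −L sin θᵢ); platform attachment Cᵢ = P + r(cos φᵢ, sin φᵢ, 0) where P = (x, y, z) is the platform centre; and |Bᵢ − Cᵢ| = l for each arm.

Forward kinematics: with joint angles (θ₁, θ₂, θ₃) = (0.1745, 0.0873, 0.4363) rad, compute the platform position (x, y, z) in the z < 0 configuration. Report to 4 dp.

arm 1 at φ=0.0°: (R−r)+L cos θ1 = 0.3170;  S1 = (0.3170, 0.0000, -0.0347)
arm 2 at φ=120.0°: (R−r)+L cos θ2 = 0.3192;  S2 = (-0.1596, 0.2765, -0.0174)
S3 = (0.3013·cos240.0°, 0.3013·sin240.0°, -0.0845) = (-0.1506, -0.2609, -0.0845)
subtract pairs → two planes through P
linear system: -0.9532x+0.5529y = 0.0005−0.0346z; -0.9352x+-0.5218y = -0.0038−-0.0996z
det = 1.0145;  x = 0.0018+-0.0365z,  y = 0.0040+-0.1254z
sphere 1 gives Az²+Bz+C=0 with A=1.0171, B=0.0914, C=-0.0290;  B²−4AC=0.1265;  roots -0.2198, 0.1299;  negative root z = -0.2198
x = 0.0098, y = 0.0316

(0.0098, 0.0316, -0.2198)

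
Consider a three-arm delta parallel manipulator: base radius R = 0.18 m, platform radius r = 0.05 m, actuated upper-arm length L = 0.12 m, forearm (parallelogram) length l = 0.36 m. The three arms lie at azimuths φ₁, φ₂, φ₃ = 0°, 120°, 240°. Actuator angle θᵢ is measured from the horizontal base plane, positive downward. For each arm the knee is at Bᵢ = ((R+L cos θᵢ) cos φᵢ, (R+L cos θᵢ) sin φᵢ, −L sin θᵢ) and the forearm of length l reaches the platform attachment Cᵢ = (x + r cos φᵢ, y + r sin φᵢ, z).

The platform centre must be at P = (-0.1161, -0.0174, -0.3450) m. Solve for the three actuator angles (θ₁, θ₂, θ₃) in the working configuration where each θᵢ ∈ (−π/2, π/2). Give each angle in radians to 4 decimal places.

arm 1 (φ=0.0°): x'=-0.1161, y'=-0.0174
  A=0.2461, B=-0.3450, C=(l²−L²−A²−y'²−z²)/(2L)=-0.2696
  γ=atan2(-0.3450,0.2461)=-0.9512;  ψ=arccos(-0.6361)=2.2602;  θ1=γ+ψ≈1.3090
φ2=120.0° → target in arm frame (0.0430, 0.1092)
  A cos θ + B sin θ = C:  0.0870·cos θ + -0.3450·sin θ = -0.0972
  γ=atan2(-0.3450,0.0870)=-1.3237;  ψ=arccos(-0.2732)=1.8475;  θ2=γ+ψ≈0.5238
φ3=240.0° → target in arm frame (0.0731, -0.0918)
  A=0.0569, B=-0.3450, C=(l²−L²−A²−y'²−z²)/(2L)=-0.0646
  θ3 = atan2(B,A) + arccos(C/0.3497) = 0.3491

θ₁ = 1.3090, θ₂ = 0.5238, θ₃ = 0.3491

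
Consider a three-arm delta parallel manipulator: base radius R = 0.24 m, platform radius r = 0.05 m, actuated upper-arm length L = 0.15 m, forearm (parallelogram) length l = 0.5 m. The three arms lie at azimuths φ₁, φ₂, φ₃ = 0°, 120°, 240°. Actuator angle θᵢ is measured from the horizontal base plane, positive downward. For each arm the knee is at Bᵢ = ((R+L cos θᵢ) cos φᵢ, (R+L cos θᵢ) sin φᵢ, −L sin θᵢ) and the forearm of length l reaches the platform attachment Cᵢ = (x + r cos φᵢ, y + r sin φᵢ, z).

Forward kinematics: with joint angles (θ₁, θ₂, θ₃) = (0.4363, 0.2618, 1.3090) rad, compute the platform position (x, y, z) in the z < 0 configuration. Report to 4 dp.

(0.0606, 0.1479, -0.4605)

φ1=0.0°: virtual centre (0.3259, 0.0000, -0.0634), radius l
arm 2 at φ=120.0°: (R−r)+L cos θ2 = 0.3349;  S2 = (-0.1674, 0.2900, -0.0388)
S3 = (0.2288·cos240.0°, 0.2288·sin240.0°, -0.1449) = (-0.1144, -0.1982, -0.1449)
eliminate P² terms by subtracting sphere 1 from 2 and 3
linear system: -0.9868x+0.5800y = 0.0034−0.0491z; -0.8807x+-0.3963y = -0.0369−-0.1630z
Cramer: x(z) = 0.0222-0.0832z;  y(z) = 0.0437-0.2263z
quadratic in z: (1.0581)z²+(0.1576)z+(-0.1518)=0, √Δ=0.8170 → z ∈ {-0.4605, 0.3116}; z = -0.4605 (taking z<0)
x = 0.0606, y = 0.1479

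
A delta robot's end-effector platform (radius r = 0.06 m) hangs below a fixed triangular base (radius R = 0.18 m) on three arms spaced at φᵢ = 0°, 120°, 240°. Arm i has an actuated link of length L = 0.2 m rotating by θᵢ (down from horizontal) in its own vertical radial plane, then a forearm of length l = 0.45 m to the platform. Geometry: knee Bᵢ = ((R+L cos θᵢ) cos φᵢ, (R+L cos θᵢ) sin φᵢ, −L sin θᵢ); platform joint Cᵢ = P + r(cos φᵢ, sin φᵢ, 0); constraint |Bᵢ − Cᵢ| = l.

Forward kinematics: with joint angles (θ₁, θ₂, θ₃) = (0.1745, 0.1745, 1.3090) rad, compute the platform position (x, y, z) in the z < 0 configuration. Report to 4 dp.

(0.1182, 0.2047, -0.3827)

φ1=0.0°: virtual centre (0.3170, 0.0000, -0.0347), radius l
O2 = (0.3170·cos120.0°, 0.3170·sin120.0°, -0.0347) = (-0.1585, 0.2745, -0.0347)
O3 = (0.1718·cos240.0°, 0.1718·sin240.0°, -0.1932) = (-0.0859, -0.1488, -0.1932)
subtract pairs → two planes through P
[-0.9509 0.5490 0.0000]·P = 0.0000;  [-0.8057 -0.2975 -0.3169]·P = -0.0348
det = 0.7252;  x = 0.0264+-0.2399z,  y = 0.0457+-0.4155z
into |P−O₁|² = l²: 1.2302z² + 0.1709z + -0.1148 = 0;  Δ = 0.5940;  z = -0.3827 or 0.2438 → z<0 root = -0.3827
x = 0.1182, y = 0.2047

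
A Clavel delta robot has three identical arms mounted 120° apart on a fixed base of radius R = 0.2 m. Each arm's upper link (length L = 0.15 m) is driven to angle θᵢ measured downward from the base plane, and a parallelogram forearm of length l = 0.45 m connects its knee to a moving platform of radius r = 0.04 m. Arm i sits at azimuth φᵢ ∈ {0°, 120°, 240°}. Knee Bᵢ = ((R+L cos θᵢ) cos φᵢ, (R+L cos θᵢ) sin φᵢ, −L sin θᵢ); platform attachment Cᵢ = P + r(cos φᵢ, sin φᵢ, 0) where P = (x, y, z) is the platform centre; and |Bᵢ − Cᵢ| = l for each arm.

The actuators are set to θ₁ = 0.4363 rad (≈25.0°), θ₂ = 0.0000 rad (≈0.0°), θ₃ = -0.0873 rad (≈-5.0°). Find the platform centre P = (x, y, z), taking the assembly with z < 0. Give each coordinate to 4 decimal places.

φ1=0.0°: virtual centre (0.2959, 0.0000, -0.0634), radius l
arm 2 at φ=120.0°: ρ2 = 0.3100;  centre 2 = (-0.1550, 0.2685, 0.0000)
centre 3 = (0.3094·cos240.0°, 0.3094·sin240.0°, 0.0131) = (-0.1547, -0.2680, 0.0131)
eliminate P² terms by subtracting sphere 1 from 2 and 3
plane₁₂: -0.9019x+0.5369y+0.1268z = 0.0045
Cramer: x(z) = -0.0049+0.1551z;  y(z) = 0.0002+0.0245z
sphere 1 gives Az²+Bz+C=0 with A=1.0247, B=0.0334, C=-0.1080;  B²−4AC=0.4437;  roots -0.3414, 0.3087;  negative root z = -0.3414
x = -0.0578, y = -0.0082

(-0.0578, -0.0082, -0.3414)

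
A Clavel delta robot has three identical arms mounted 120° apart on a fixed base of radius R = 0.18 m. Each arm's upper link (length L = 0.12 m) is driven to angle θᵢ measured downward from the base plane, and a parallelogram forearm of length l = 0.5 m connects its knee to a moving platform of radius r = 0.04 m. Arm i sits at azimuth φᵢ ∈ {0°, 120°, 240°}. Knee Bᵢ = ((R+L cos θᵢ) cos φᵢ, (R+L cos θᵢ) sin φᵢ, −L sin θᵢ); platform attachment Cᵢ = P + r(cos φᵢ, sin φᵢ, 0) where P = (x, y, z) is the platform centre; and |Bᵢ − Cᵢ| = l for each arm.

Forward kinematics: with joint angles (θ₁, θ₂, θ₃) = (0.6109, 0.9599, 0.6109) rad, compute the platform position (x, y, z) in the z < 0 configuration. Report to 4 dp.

(0.0297, -0.0514, -0.5203)

φ1=0.0°: virtual centre (0.2383, 0.0000, -0.0688), radius l
arm 2 at φ=120.0°: e+L cos θ2 = 0.2088;  S2 = (-0.1044, 0.1809, -0.0983)
arm 3 at φ=240.0°: e+L cos θ3 = 0.2383;  S3 = (-0.1191, -0.2064, -0.0688)
|S₂|²−|S₁|² = -0.0082;  |S₃|²−|S₁|² = 0.0000
plane₁₂: -0.6854x+0.3617y+-0.0589z = -0.0082
Cramer: x(z) = 0.0063-0.0449z;  y(z) = -0.0109+0.0778z
into |P−S₁|² = l²: 1.0081z² + 0.1568z + -0.1913 = 0;  Δ = 0.7960;  z = -0.5203 or 0.3648 → z<0 root = -0.5203
x = 0.0297, y = -0.0514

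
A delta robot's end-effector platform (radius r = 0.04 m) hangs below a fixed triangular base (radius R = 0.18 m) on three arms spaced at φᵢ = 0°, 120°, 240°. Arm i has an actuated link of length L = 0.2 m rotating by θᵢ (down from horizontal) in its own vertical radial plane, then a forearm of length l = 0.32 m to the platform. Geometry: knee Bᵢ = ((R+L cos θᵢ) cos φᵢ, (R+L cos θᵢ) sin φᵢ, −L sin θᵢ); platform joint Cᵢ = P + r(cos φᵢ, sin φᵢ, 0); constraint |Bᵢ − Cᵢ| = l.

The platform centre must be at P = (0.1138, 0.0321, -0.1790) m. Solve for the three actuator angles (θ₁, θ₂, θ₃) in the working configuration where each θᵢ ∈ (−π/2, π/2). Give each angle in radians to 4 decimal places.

rotate P by −φ1: (0.1138, 0.0321, -0.1790)
  A=0.0262, B=-0.1790, C=(l²−L²−A²−y'²−z²)/(2L)=0.0716
  θ1 = atan2(B,A) + arccos(C/0.1809) = -0.2616
φ2=120.0° → target in arm frame (-0.0291, -0.1146)
  e−x'=0.1691;  (l²−L²−(e−x')²−y'²−z²)/2L = -0.0284
  √(A²+B²)=0.2462;  θ2 = -0.8138+1.6865 ≈ 0.8727
φ3=240.0° → target in arm frame (-0.0847, 0.0825)
  e−x'=0.2247;  (l²−L²−(e−x')²−y'²−z²)/2L = -0.0673
  γ=atan2(-0.1790,0.2247)=-0.6727;  ψ=arccos(-0.2344)=1.8074;  θ3=γ+ψ≈1.1347

θ₁ = -0.2616, θ₂ = 0.8727, θ₃ = 1.1347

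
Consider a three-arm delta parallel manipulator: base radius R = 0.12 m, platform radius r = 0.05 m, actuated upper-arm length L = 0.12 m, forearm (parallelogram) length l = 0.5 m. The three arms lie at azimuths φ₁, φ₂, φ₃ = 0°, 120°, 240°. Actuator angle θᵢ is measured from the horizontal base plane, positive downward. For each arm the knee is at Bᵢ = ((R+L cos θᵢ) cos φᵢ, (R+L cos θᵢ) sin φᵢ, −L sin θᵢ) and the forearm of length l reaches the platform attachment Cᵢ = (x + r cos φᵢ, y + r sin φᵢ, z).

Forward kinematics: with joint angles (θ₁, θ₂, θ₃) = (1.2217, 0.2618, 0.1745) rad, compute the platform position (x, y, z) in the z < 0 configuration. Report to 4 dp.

O1 = (0.1110·cos0.0°, 0.1110·sin0.0°, -0.1128) = (0.1110, 0.0000, -0.1128)
arm 2 at φ=120.0°: ρ2 = 0.1859;  O2 = (-0.0930, 0.1610, -0.0311)
O3 = (0.1882·cos240.0°, 0.1882·sin240.0°, -0.0208) = (-0.0941, -0.1630, -0.0208)
eliminate P² terms by subtracting sphere 1 from 2 and 3
linear system: -0.4080x+0.3220y = 0.0105−0.1634z; -0.4103x+-0.3259y = 0.0108−0.1839z
det = 0.2651;  x = -0.0260+0.4242z,  y = -0.0004+0.0301z
into |P−O₁|² = l²: 1.1809z² + 0.1092z + -0.2185 = 0;  Δ = 1.0440;  z = -0.4789 or 0.3864 → z<0 root = -0.4789
x = -0.2292, y = -0.0148

(-0.2292, -0.0148, -0.4789)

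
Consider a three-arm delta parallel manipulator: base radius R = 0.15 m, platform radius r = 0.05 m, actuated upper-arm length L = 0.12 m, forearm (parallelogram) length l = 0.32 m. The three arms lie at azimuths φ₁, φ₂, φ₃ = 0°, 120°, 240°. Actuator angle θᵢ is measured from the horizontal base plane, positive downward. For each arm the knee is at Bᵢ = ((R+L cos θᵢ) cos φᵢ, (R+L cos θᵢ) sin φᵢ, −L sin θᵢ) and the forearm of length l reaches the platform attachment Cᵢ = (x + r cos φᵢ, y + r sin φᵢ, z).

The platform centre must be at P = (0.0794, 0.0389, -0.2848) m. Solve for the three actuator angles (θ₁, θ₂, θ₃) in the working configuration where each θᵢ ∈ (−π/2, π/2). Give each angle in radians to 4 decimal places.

θ₁ = -0.0001, θ₂ = 0.5234, θ₃ = 0.8726

φ1=0.0° → target in arm frame (0.0794, 0.0389)
  A=0.0206, B=-0.2848, C=(l²−L²−A²−y'²−z²)/(2L)=0.0206
  γ=atan2(-0.2848,0.0206)=-1.4986;  ψ=arccos(0.0723)=1.4985;  θ1=γ+ψ≈-0.0001
rotate P by −φ2: (-0.0060, -0.0882, -0.2848)
  e−x'=0.1060;  (l²−L²−(e−x')²−y'²−z²)/2L = -0.0505
  θ2 = atan2(B,A) + arccos(C/0.3039) = 0.5234
arm 3 (φ=240.0°): x'=-0.0734, y'=0.0493
  A=0.1734, B=-0.2848, C=(l²−L²−A²−y'²−z²)/(2L)=-0.1067
  γ=atan2(-0.2848,0.1734)=-1.0239;  ψ=arccos(-0.3200)=1.8965;  θ3=γ+ψ≈0.8726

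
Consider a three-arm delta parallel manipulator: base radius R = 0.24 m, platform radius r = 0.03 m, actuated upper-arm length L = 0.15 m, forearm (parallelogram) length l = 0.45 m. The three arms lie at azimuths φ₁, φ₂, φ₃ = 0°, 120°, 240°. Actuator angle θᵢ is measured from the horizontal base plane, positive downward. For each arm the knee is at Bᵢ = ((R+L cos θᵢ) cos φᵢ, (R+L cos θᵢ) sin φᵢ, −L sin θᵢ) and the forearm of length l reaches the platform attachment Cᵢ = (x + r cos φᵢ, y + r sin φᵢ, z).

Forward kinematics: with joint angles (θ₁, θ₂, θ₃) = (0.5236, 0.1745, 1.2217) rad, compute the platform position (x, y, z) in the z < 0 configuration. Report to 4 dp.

(0.0296, 0.1213, -0.3775)

arm 1 at φ=0.0°: (R−r)+L cos θ1 = 0.3399;  O1 = (0.3399, 0.0000, -0.0750)
φ2=120.0°: virtual centre (-0.1789, 0.3098, -0.0260), radius l
φ3=240.0°: virtual centre (-0.1307, -0.2263, -0.1410), radius l
eliminate P² terms by subtracting sphere 1 from 2 and 3
linear system: -1.0375x+0.6196y = 0.0075−0.0979z; -0.9411x+-0.4526y = -0.0330−-0.1319z
det = 1.0527;  x = 0.0162+-0.0355z,  y = 0.0392+-0.2175z
sphere 1 gives Az²+Bz+C=0 with A=1.0486, B=0.1559, C=-0.0906;  B²−4AC=0.4042;  roots -0.3775, 0.2288;  negative root z = -0.3775
x = 0.0296, y = 0.1213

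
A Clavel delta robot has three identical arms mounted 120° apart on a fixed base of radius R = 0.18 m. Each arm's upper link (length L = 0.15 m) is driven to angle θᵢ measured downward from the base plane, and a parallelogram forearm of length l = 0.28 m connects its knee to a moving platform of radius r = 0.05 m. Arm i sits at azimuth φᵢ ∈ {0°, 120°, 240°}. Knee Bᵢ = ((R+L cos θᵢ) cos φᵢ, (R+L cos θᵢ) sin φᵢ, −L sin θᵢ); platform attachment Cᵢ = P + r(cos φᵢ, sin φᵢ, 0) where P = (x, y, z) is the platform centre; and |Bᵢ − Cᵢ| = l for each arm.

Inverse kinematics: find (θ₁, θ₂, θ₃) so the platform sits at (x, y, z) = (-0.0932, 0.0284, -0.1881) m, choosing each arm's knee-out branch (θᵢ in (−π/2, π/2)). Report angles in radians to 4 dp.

θ₁ = 1.2215, θ₂ = 0.0876, θ₃ = 0.5235

rotate P by −φ1: (-0.0932, 0.0284, -0.1881)
  e−x'=0.2232;  (l²−L²−(e−x')²−y'²−z²)/2L = -0.1004
  √(A²+B²)=0.2919;  θ1 = -0.7003+1.9218 ≈ 1.2215
rotate P by −φ2: (0.0712, 0.0665, -0.1881)
  e−x'=0.0588;  (l²−L²−(e−x')²−y'²−z²)/2L = 0.0421
  θ2 = atan2(B,A) + arccos(C/0.1971) = 0.0876
φ3=240.0° → target in arm frame (0.0220, -0.0949)
  e−x'=0.1080;  (l²−L²−(e−x')²−y'²−z²)/2L = -0.0005
  γ=atan2(-0.1881,0.1080)=-1.0496;  ψ=arccos(-0.0024)=1.5731;  θ3=γ+ψ≈0.5235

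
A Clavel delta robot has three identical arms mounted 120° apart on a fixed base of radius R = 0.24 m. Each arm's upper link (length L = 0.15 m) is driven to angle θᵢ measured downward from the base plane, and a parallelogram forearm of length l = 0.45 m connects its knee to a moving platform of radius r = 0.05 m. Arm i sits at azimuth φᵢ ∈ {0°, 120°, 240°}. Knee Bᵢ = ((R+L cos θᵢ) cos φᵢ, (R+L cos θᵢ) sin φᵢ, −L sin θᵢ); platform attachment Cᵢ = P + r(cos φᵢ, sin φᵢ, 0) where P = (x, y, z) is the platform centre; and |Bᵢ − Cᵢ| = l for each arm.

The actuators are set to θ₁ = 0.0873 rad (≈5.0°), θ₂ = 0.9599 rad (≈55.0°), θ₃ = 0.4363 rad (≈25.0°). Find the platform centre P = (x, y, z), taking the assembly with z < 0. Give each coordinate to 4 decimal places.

φ1=0.0°: virtual centre (0.3394, 0.0000, -0.0131), radius l
arm 2 at φ=120.0°: ρ2 = 0.2760;  O2 = (-0.1380, 0.2391, -0.1229)
arm 3 at φ=240.0°: ρ3 = 0.3259;  O3 = (-0.1630, -0.2823, -0.0634)
subtract pairs → two planes through P
linear system: -0.9549x+0.4781y = -0.0241−-0.2196z; -1.0048x+-0.5646y = -0.0051−-0.1006z
det = 1.0195;  x = 0.0157+-0.1688z,  y = -0.0189+0.1222z
into |P−O₁|² = l²: 1.0434z² + 0.1308z + -0.0972 = 0;  Δ = 0.4228;  z = -0.3743 or 0.2489 → z<0 root = -0.3743
x = 0.0789, y = -0.0647

(0.0789, -0.0647, -0.3743)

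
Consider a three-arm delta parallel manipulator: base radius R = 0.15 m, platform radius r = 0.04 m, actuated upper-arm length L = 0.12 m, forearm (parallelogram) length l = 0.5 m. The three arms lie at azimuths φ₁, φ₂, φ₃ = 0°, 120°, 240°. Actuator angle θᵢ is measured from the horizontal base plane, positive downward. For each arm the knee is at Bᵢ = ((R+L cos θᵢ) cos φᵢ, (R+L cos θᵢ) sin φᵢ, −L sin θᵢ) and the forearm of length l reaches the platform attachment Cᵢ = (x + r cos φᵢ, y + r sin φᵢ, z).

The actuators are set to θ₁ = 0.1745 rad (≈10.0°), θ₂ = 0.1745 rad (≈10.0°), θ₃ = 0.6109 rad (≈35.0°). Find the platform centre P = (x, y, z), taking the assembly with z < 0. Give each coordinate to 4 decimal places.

arm 1 at φ=0.0°: ρ1 = 0.2282;  S1 = (0.2282, 0.0000, -0.0208)
arm 2 at φ=120.0°: ρ2 = 0.2282;  S2 = (-0.1141, 0.1976, -0.0208)
φ3=240.0°: virtual centre (-0.1041, -0.1804, -0.0688), radius l
eliminate P² terms by subtracting sphere 1 from 2 and 3
linear system: -0.6845x+0.3952y = 0.0000−0.0000z; -0.6647x+-0.3608y = -0.0044−-0.0960z
Cramer: x(z) = 0.0034-0.0744z;  y(z) = 0.0059-0.1289z
sphere 1 gives Az²+Bz+C=0 with A=1.0222, B=0.0736, C=-0.1990;  B²−4AC=0.8191;  roots -0.4787, 0.4067;  negative root z = -0.4787
x = 0.0390, y = 0.0676

(0.0390, 0.0676, -0.4787)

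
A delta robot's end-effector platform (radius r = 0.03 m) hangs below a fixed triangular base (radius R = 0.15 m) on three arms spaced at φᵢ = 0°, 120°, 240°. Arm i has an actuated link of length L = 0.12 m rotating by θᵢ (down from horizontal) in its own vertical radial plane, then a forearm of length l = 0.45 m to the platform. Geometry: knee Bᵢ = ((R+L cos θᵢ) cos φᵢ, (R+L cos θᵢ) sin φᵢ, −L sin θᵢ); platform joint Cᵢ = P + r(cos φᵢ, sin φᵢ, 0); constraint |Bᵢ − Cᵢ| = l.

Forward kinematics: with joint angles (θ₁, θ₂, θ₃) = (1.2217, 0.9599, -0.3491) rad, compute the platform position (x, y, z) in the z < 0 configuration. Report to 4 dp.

φ1=0.0°: virtual centre (0.1610, 0.0000, -0.1128), radius l
centre 2 = (0.1888·cos120.0°, 0.1888·sin120.0°, -0.0983) = (-0.0944, 0.1635, -0.0983)
φ3=240.0°: virtual centre (-0.1164, -0.2016, 0.0410), radius l
|centre ₂|²−|centre ₁|² = 0.0067;  |centre ₃|²−|centre ₁|² = 0.0172
plane₁₂: -0.5109x+0.3271y+0.0289z = 0.0067
det = 0.3875;  x = -0.0215+0.2898z,  y = -0.0131+0.3642z
sphere 1 gives Az²+Bz+C=0 with A=1.2166, B=0.1102, C=-0.1563;  B²−4AC=0.7728;  roots -0.4066, 0.3160;  negative root z = -0.4066
x = -0.1393, y = -0.1612

(-0.1393, -0.1612, -0.4066)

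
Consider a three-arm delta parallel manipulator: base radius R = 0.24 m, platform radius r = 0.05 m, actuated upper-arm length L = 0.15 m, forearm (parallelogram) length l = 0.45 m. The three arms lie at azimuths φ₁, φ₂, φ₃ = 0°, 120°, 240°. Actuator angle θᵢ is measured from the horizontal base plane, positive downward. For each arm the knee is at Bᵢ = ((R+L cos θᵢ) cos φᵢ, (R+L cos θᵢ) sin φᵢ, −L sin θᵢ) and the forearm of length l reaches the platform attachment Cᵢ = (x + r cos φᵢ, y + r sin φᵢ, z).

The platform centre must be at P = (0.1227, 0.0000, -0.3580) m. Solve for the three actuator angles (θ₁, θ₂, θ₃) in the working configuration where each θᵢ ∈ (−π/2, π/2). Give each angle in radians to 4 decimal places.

θ₁ = -0.2619, θ₂ = 0.7855, θ₃ = 0.7855

arm 1 (φ=0.0°): x'=0.1227, y'=0.0000
  A=0.0673, B=-0.3580, C=(l²−L²−A²−y'²−z²)/(2L)=0.1577
  √(A²+B²)=0.3643;  θ1 = -1.3850+1.1231 ≈ -0.2619
arm 2 (φ=120.0°): x'=-0.0613, y'=-0.1063
  A=0.2513, B=-0.3580, C=(l²−L²−A²−y'²−z²)/(2L)=-0.0754
  √(A²+B²)=0.4374;  θ2 = -0.9587+1.7441 ≈ 0.7855
φ3=240.0° → target in arm frame (-0.0614, 0.1063)
  A cos θ + B sin θ = C:  0.2514·cos θ + -0.3580·sin θ = -0.0754
  θ3 = atan2(B,A) + arccos(C/0.4374) = 0.7855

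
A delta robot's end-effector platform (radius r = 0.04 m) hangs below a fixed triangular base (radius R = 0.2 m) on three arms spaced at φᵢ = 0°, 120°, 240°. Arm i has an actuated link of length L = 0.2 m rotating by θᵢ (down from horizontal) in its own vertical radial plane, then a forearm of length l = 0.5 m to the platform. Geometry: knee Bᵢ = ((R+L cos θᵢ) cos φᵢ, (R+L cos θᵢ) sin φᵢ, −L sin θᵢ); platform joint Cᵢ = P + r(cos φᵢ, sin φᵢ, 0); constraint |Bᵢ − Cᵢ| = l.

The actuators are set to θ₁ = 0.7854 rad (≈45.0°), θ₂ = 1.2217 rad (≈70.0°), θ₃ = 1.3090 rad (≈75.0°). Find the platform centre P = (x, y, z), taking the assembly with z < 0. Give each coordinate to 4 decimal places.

(0.1036, 0.0175, -0.6003)

O1 = (0.3014·cos0.0°, 0.3014·sin0.0°, -0.1414) = (0.3014, 0.0000, -0.1414)
arm 2 at φ=120.0°: (R−r)+L cos θ2 = 0.2284;  O2 = (-0.1142, 0.1978, -0.1879)
φ3=240.0°: virtual centre (-0.1059, -0.1834, -0.1932), radius l
|O₂|²−|O₁|² = -0.0234;  |O₃|²−|O₁|² = -0.0287
[-0.8313 0.3956 -0.0930]·P = -0.0234;  [-0.8146 -0.3668 -0.1035]·P = -0.0287
det = 0.6272;  x = 0.0318+-0.1197z,  y = 0.0077+-0.0164z
quadratic in z: (1.0146)z²+(0.3472)z+(-0.1572)=0, √Δ=0.8710 → z ∈ {-0.6003, 0.2581}; z = -0.6003 (taking z<0)
x = 0.1036, y = 0.0175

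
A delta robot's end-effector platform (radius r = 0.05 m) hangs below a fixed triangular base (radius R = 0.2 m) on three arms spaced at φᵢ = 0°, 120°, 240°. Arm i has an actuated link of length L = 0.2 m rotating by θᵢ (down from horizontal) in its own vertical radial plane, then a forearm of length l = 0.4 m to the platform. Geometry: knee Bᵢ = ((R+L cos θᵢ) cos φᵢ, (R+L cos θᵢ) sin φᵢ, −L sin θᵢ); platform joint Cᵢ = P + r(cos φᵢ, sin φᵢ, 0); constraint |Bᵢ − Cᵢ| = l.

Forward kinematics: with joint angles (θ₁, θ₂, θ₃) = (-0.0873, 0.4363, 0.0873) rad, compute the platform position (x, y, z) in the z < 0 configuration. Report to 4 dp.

(0.0327, -0.0307, -0.2252)

centre 1 = (0.3492·cos0.0°, 0.3492·sin0.0°, 0.0174) = (0.3492, 0.0000, 0.0174)
arm 2 at φ=120.0°: ρ2 = 0.3313;  centre 2 = (-0.1656, 0.2869, -0.0845)
φ3=240.0°: virtual centre (-0.1746, -0.3024, -0.0174), radius l
subtract pairs → two planes through P
[-1.0297 0.5738 -0.2039]·P = -0.0054;  [-1.0477 -0.6049 -0.0698]·P = 0.0000
Cramer: x(z) = 0.0027-0.1335z;  y(z) = -0.0046+0.1159z
sphere 1 gives Az²+Bz+C=0 with A=1.0312, B=0.0566, C=-0.0396;  B²−4AC=0.1664;  roots -0.2252, 0.1703;  negative root z = -0.2252
x = 0.0327, y = -0.0307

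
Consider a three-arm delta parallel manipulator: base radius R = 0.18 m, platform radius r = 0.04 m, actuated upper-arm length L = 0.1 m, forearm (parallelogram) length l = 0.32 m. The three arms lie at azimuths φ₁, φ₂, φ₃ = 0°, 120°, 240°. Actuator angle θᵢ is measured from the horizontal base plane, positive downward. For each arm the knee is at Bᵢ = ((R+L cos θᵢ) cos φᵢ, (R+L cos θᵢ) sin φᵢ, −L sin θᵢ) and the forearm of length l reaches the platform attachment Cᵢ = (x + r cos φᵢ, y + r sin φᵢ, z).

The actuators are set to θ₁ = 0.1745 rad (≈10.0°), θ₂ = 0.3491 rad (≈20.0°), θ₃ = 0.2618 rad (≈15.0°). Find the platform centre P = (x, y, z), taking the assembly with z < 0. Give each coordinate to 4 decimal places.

arm 1 at φ=0.0°: (R−r)+L cos θ1 = 0.2385;  centre 1 = (0.2385, 0.0000, -0.0174)
φ2=120.0°: virtual centre (-0.1170, 0.2026, -0.0342), radius l
φ3=240.0°: virtual centre (-0.1183, -0.2049, -0.0259), radius l
|centre ₂|²−|centre ₁|² = -0.0013;  |centre ₃|²−|centre ₁|² = -0.0005
plane₁₂: -0.7109x+0.4052y+-0.0337z = -0.0013
det = 0.5805;  x = 0.0013+-0.0357z,  y = -0.0009+0.0205z
quadratic in z: (1.0017)z²+(0.0516)z+(-0.0458)=0, √Δ=0.4316 → z ∈ {-0.2412, 0.1897}; z = -0.2412 (taking z<0)
x = 0.0099, y = -0.0059

(0.0099, -0.0059, -0.2412)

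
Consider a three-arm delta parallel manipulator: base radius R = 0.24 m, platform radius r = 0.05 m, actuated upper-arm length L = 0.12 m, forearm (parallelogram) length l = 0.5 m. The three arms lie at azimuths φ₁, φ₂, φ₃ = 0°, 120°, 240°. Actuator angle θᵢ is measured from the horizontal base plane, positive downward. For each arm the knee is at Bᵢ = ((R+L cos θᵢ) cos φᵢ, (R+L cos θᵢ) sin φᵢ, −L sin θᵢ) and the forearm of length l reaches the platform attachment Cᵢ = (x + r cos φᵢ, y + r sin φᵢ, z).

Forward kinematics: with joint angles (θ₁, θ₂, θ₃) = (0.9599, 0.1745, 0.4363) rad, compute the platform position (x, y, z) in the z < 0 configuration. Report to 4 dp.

(-0.0898, 0.0285, -0.4556)

O1 = (0.2588·cos0.0°, 0.2588·sin0.0°, -0.0983) = (0.2588, 0.0000, -0.0983)
O2 = (0.3082·cos120.0°, 0.3082·sin120.0°, -0.0208) = (-0.1541, 0.2669, -0.0208)
φ3=240.0°: virtual centre (-0.1494, -0.2587, -0.0507), radius l
eliminate P² terms by subtracting sphere 1 from 2 and 3
[-0.8258 0.5338 0.1549]·P = 0.0188;  [-0.8164 -0.5175 0.0952]·P = 0.0152
Cramer: x(z) = -0.0206+0.1517z;  y(z) = 0.0032-0.0555z
into |P−O₁|² = l²: 1.0261z² + 0.1114z + -0.1622 = 0;  Δ = 0.6783;  z = -0.4556 or 0.3470 → z<0 root = -0.4556
x = -0.0898, y = 0.0285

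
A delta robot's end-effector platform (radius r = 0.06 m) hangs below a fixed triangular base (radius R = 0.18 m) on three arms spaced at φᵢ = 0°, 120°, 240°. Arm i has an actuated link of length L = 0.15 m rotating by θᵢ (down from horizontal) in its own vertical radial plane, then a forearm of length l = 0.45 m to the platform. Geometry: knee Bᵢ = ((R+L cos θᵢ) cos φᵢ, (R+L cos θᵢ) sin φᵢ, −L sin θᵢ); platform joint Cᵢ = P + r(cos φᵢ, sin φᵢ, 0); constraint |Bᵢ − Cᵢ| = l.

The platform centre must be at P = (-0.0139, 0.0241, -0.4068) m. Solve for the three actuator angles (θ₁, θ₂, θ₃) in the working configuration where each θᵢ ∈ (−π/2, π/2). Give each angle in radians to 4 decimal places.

θ₁ = 0.3491, θ₂ = 0.1747, θ₃ = 0.3492

rotate P by −φ1: (-0.0139, 0.0241, -0.4068)
  A=0.1339, B=-0.4068, C=(l²−L²−A²−y'²−z²)/(2L)=-0.0133
  γ=atan2(-0.4068,0.1339)=-1.2528;  ψ=arccos(-0.0311)=1.6019;  θ1=γ+ψ≈0.3491
φ2=120.0° → target in arm frame (0.0278, 0.0000)
  A=0.0922, B=-0.4068, C=(l²−L²−A²−y'²−z²)/(2L)=0.0201
  γ=atan2(-0.4068,0.0922)=-1.3480;  ψ=arccos(0.0481)=1.5227;  θ2=γ+ψ≈0.1747
φ3=240.0° → target in arm frame (-0.0139, -0.0241)
  A cos θ + B sin θ = C:  0.1339·cos θ + -0.4068·sin θ = -0.0133
  γ=atan2(-0.4068,0.1339)=-1.2528;  ψ=arccos(-0.0311)=1.6019;  θ3=γ+ψ≈0.3492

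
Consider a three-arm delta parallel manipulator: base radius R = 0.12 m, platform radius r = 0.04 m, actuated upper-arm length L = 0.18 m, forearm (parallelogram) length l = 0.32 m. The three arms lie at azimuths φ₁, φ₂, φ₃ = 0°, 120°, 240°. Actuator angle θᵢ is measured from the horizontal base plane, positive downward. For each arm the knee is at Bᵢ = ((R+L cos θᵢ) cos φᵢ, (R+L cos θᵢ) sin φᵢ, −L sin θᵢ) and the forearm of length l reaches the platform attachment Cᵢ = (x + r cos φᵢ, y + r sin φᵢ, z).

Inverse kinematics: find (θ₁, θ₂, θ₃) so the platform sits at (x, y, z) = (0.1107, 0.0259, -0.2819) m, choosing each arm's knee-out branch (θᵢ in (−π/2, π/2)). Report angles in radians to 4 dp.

θ₁ = 0.0003, θ₂ = 0.6978, θ₃ = 0.8727

rotate P by −φ1: (0.1107, 0.0259, -0.2819)
  e−x'=-0.0307;  (l²−L²−(e−x')²−y'²−z²)/2L = -0.0308
  √(A²+B²)=0.2836;  θ1 = -1.6793+1.6796 ≈ 0.0003
arm 2 (φ=120.0°): x'=-0.0329, y'=-0.1088
  A cos θ + B sin θ = C:  0.1129·cos θ + -0.2819·sin θ = -0.0946
  γ=atan2(-0.2819,0.1129)=-1.1898;  ψ=arccos(-0.3116)=1.8876;  θ2=γ+ψ≈0.6978
φ3=240.0° → target in arm frame (-0.0778, 0.0829)
  e−x'=0.1578;  (l²−L²−(e−x')²−y'²−z²)/2L = -0.1145
  θ3 = atan2(B,A) + arccos(C/0.3231) = 0.8727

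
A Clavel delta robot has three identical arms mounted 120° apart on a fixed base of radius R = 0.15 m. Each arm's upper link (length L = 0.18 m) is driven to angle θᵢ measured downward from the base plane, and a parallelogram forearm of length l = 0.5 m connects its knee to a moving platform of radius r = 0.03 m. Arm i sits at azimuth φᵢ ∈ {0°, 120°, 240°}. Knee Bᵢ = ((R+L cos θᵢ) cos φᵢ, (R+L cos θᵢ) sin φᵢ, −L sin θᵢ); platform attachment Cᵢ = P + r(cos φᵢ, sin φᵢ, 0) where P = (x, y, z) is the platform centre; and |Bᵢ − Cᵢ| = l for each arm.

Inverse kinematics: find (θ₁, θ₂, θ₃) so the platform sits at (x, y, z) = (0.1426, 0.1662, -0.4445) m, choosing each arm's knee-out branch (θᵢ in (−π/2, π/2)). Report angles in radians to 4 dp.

rotate P by −φ1: (0.1426, 0.1662, -0.4445)
  e−x'=-0.0226;  (l²−L²−(e−x')²−y'²−z²)/2L = -0.0225
  γ=atan2(-0.4445,-0.0226)=-1.6216;  ψ=arccos(-0.0506)=1.6215;  θ1=γ+ψ≈-0.0001
arm 2 (φ=120.0°): x'=0.0726, y'=-0.2066
  e−x'=0.0474;  (l²−L²−(e−x')²−y'²−z²)/2L = -0.0692
  θ2 = atan2(B,A) + arccos(C/0.4470) = 0.2615
rotate P by −φ3: (-0.2152, 0.0404, -0.4445)
  A cos θ + B sin θ = C:  0.3352·cos θ + -0.4445·sin θ = -0.2611
  γ=atan2(-0.4445,0.3352)=-0.9246;  ψ=arccos(-0.4690)=2.0589;  θ3=γ+ψ≈1.1343

θ₁ = -0.0001, θ₂ = 0.2615, θ₃ = 1.1343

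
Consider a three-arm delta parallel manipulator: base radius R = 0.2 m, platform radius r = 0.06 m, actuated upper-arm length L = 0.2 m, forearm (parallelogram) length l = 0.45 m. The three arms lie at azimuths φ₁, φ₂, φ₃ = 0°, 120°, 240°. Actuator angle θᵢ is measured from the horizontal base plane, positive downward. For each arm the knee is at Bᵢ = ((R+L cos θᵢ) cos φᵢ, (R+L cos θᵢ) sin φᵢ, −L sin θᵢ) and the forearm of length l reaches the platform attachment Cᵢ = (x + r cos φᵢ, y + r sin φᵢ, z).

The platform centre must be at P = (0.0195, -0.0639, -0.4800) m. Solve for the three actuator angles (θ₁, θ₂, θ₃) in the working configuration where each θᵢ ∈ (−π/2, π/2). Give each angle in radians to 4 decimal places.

θ₁ = 0.6982, θ₂ = 0.9597, θ₃ = 0.6109

rotate P by −φ1: (0.0195, -0.0639, -0.4800)
  e−x'=0.1205;  (l²−L²−(e−x')²−y'²−z²)/2L = -0.2163
  γ=atan2(-0.4800,0.1205)=-1.3248;  ψ=arccos(-0.4370)=2.0230;  θ1=γ+ψ≈0.6982
φ2=120.0° → target in arm frame (-0.0651, 0.0151)
  A cos θ + B sin θ = C:  0.2051·cos θ + -0.4800·sin θ = -0.2755
  θ2 = atan2(B,A) + arccos(C/0.5220) = 0.9597
arm 3 (φ=240.0°): x'=0.0456, y'=0.0488
  A cos θ + B sin θ = C:  0.0944·cos θ + -0.4800·sin θ = -0.1980
  θ3 = atan2(B,A) + arccos(C/0.4892) = 0.6109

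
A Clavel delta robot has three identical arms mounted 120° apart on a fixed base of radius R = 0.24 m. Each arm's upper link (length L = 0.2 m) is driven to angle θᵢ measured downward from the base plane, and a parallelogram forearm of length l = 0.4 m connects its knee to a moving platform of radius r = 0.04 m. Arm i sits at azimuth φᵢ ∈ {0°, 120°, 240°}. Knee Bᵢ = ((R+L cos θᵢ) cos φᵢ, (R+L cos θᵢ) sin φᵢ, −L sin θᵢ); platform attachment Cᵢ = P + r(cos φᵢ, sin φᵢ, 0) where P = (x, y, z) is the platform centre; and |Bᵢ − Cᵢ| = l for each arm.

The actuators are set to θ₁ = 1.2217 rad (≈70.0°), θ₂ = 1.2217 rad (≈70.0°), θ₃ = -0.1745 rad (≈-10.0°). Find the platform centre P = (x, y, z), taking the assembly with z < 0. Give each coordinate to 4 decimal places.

centre 1 = (0.2684·cos0.0°, 0.2684·sin0.0°, -0.1879) = (0.2684, 0.0000, -0.1879)
arm 2 at φ=120.0°: ρ2 = 0.2684;  centre 2 = (-0.1342, 0.2324, -0.1879)
φ3=240.0°: virtual centre (-0.1985, -0.3438, 0.0347), radius l
|centre ₂|²−|centre ₁|² = 0.0000;  |centre ₃|²−|centre ₁|² = 0.0514
linear system: -0.8052x+0.4649y = 0.0000−0.0000z; -0.9338x+-0.6876y = 0.0514−0.4453z
det = 0.9878;  x = -0.0242+0.2096z,  y = -0.0419+0.3630z
sphere 1 gives Az²+Bz+C=0 with A=1.1757, B=0.2228, C=-0.0373;  B²−4AC=0.2251;  roots -0.2965, 0.1070;  negative root z = -0.2965
x = -0.0863, y = -0.1496

(-0.0863, -0.1496, -0.2965)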